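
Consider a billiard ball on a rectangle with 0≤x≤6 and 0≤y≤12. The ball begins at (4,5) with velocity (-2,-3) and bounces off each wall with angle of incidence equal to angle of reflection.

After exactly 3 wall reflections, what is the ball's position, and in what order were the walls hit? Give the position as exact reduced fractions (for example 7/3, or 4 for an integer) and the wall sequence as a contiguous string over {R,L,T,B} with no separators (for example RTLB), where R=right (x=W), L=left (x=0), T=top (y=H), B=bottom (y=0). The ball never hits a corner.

1. t=5/3 → B at (2/3,0); v=(-2,3)
2. t=1/3 → L at (0,1); v=(2,3)
3. t=3 → R at (6,10); v=(-2,3)

Final position: (6,10)
Wall sequence: BLR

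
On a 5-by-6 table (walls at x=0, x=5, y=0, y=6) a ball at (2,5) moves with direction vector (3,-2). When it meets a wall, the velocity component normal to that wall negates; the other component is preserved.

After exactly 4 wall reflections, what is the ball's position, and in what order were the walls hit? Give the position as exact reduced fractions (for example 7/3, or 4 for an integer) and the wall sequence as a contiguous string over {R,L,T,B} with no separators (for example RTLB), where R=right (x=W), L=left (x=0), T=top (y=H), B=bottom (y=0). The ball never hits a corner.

1. t=1 → R at (5,3); v=(-3,-2)
2. t=3/2 → B at (1/2,0); v=(-3,2)
3. t=1/6 → L at (0,1/3); v=(3,2)
4. t=5/3 → R at (5,11/3); v=(-3,2)

Final position: (5,11/3)
Wall sequence: RBLR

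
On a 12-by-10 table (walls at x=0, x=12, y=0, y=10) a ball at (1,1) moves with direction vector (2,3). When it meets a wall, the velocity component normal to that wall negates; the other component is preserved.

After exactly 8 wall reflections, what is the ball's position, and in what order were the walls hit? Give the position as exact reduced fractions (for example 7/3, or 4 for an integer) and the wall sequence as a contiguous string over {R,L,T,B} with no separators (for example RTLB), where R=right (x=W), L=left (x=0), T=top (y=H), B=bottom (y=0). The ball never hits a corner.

1. t=3 → T at (7,10); v=(2,-3)
2. t=5/2 → R at (12,5/2); v=(-2,-3)
3. t=5/6 → B at (31/3,0); v=(-2,3)
4. t=10/3 → T at (11/3,10); v=(-2,-3)
5. t=11/6 → L at (0,9/2); v=(2,-3)
6. t=3/2 → B at (3,0); v=(2,3)
7. t=10/3 → T at (29/3,10); v=(2,-3)
8. t=7/6 → R at (12,13/2); v=(-2,-3)

Final position: (12,13/2)
Wall sequence: TRBTLBTR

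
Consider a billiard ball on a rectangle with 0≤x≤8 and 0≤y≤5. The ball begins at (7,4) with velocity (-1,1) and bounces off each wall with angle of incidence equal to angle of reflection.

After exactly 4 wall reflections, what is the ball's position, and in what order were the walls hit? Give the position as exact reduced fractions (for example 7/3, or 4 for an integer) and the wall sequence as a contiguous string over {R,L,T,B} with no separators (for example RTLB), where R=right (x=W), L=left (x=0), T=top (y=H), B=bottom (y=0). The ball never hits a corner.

Final position: (4,5)
Wall sequence: TBLT

1. t=1 → T at (6,5); v=(-1,-1)
2. t=5 → B at (1,0); v=(-1,1)
3. t=1 → L at (0,1); v=(1,1)
4. t=4 → T at (4,5); v=(1,-1)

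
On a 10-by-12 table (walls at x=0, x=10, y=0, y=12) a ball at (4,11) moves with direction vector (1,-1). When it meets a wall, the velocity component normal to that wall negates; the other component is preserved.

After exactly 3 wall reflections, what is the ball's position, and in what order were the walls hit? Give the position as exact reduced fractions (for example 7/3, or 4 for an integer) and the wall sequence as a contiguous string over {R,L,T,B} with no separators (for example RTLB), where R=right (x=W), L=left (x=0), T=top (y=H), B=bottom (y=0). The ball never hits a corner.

Final position: (0,5)
Wall sequence: RBL

1. t=6 → R at (10,5); v=(-1,-1)
2. t=5 → B at (5,0); v=(-1,1)
3. t=5 → L at (0,5); v=(1,1)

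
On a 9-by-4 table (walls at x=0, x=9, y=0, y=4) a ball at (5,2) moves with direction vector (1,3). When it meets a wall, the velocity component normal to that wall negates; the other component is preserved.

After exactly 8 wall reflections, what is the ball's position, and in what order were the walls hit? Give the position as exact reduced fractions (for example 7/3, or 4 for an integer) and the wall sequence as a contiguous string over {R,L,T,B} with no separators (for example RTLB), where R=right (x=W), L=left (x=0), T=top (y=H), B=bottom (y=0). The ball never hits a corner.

1. t=2/3 → T at (17/3,4); v=(1,-3)
2. t=4/3 → B at (7,0); v=(1,3)
3. t=4/3 → T at (25/3,4); v=(1,-3)
4. t=2/3 → R at (9,2); v=(-1,-3)
5. t=2/3 → B at (25/3,0); v=(-1,3)
6. t=4/3 → T at (7,4); v=(-1,-3)
7. t=4/3 → B at (17/3,0); v=(-1,3)
8. t=4/3 → T at (13/3,4); v=(-1,-3)

Final position: (13/3,4)
Wall sequence: TBTRBTBT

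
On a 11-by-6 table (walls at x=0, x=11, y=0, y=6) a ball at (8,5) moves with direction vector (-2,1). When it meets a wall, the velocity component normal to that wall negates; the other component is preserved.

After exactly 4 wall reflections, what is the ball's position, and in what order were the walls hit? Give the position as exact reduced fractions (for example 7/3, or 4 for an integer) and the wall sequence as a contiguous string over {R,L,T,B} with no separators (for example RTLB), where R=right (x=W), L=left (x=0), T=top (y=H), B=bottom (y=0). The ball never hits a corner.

1. t=1 → T at (6,6); v=(-2,-1)
2. t=3 → L at (0,3); v=(2,-1)
3. t=3 → B at (6,0); v=(2,1)
4. t=5/2 → R at (11,5/2); v=(-2,1)

Final position: (11,5/2)
Wall sequence: TLBR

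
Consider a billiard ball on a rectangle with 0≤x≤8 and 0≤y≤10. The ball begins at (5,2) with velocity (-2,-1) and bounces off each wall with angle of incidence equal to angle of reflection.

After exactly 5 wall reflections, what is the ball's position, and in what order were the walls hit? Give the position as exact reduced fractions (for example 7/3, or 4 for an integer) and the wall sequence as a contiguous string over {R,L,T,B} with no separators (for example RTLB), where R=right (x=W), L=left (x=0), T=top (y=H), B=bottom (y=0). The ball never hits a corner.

Final position: (3,10)
Wall sequence: BLRLT

1. t=2 → B at (1,0); v=(-2,1)
2. t=1/2 → L at (0,1/2); v=(2,1)
3. t=4 → R at (8,9/2); v=(-2,1)
4. t=4 → L at (0,17/2); v=(2,1)
5. t=3/2 → T at (3,10); v=(2,-1)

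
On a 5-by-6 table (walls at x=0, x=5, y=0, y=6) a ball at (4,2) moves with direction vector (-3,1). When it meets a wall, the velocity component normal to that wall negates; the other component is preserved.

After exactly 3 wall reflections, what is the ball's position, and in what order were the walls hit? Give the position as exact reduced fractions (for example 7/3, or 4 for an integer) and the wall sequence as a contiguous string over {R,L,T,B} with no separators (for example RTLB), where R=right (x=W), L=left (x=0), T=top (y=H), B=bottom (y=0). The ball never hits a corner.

Final position: (2,6)
Wall sequence: LRT

1. t=4/3 → L at (0,10/3); v=(3,1)
2. t=5/3 → R at (5,5); v=(-3,1)
3. t=1 → T at (2,6); v=(-3,-1)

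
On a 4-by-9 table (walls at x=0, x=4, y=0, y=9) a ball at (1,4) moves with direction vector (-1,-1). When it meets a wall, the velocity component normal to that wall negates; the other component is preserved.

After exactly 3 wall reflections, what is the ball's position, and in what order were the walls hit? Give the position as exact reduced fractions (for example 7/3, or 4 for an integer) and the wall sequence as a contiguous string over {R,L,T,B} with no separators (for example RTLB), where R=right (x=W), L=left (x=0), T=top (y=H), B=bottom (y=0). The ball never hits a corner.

Final position: (4,1)
Wall sequence: LBR

1. t=1 → L at (0,3); v=(1,-1)
2. t=3 → B at (3,0); v=(1,1)
3. t=1 → R at (4,1); v=(-1,1)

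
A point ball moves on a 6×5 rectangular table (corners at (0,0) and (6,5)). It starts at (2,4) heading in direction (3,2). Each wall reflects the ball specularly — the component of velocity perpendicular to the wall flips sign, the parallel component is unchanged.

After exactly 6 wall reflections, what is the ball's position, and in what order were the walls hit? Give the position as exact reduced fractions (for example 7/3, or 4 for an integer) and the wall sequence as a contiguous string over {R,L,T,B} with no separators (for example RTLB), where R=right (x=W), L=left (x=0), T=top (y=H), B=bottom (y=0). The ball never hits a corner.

1. t=1/2 → T at (7/2,5); v=(3,-2)
2. t=5/6 → R at (6,10/3); v=(-3,-2)
3. t=5/3 → B at (1,0); v=(-3,2)
4. t=1/3 → L at (0,2/3); v=(3,2)
5. t=2 → R at (6,14/3); v=(-3,2)
6. t=1/6 → T at (11/2,5); v=(-3,-2)

Final position: (11/2,5)
Wall sequence: TRBLRT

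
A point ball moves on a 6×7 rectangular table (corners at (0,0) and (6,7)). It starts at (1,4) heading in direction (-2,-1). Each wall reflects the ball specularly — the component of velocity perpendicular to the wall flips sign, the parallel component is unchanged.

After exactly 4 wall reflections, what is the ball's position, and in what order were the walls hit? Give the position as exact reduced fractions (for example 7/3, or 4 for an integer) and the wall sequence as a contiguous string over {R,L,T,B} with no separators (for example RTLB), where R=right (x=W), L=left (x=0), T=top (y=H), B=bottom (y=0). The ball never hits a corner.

Final position: (0,5/2)
Wall sequence: LRBL

1. t=1/2 → L at (0,7/2); v=(2,-1)
2. t=3 → R at (6,1/2); v=(-2,-1)
3. t=1/2 → B at (5,0); v=(-2,1)
4. t=5/2 → L at (0,5/2); v=(2,1)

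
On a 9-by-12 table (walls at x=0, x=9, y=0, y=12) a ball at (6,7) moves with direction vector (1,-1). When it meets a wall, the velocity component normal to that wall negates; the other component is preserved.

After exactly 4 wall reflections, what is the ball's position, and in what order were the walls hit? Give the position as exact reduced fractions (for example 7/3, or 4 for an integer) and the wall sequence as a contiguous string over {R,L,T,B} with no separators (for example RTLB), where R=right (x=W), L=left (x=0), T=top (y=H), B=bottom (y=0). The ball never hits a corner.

Final position: (7,12)
Wall sequence: RBLT

1. t=3 → R at (9,4); v=(-1,-1)
2. t=4 → B at (5,0); v=(-1,1)
3. t=5 → L at (0,5); v=(1,1)
4. t=7 → T at (7,12); v=(1,-1)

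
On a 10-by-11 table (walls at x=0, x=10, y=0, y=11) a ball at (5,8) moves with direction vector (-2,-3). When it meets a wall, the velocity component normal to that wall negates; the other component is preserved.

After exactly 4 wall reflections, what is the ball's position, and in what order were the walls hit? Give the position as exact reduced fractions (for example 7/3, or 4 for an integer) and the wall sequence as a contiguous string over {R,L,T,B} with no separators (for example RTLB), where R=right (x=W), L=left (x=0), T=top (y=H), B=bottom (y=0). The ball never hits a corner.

1. t=5/2 → L at (0,1/2); v=(2,-3)
2. t=1/6 → B at (1/3,0); v=(2,3)
3. t=11/3 → T at (23/3,11); v=(2,-3)
4. t=7/6 → R at (10,15/2); v=(-2,-3)

Final position: (10,15/2)
Wall sequence: LBTR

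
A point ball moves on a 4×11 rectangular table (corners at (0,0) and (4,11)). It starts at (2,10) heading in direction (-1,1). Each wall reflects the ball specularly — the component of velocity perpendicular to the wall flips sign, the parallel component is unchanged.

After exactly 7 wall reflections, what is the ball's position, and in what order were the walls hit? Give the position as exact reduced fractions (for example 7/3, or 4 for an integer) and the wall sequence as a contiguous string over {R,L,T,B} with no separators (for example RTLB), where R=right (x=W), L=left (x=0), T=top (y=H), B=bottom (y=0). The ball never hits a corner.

1. t=1 → T at (1,11); v=(-1,-1)
2. t=1 → L at (0,10); v=(1,-1)
3. t=4 → R at (4,6); v=(-1,-1)
4. t=4 → L at (0,2); v=(1,-1)
5. t=2 → B at (2,0); v=(1,1)
6. t=2 → R at (4,2); v=(-1,1)
7. t=4 → L at (0,6); v=(1,1)

Final position: (0,6)
Wall sequence: TLRLBRL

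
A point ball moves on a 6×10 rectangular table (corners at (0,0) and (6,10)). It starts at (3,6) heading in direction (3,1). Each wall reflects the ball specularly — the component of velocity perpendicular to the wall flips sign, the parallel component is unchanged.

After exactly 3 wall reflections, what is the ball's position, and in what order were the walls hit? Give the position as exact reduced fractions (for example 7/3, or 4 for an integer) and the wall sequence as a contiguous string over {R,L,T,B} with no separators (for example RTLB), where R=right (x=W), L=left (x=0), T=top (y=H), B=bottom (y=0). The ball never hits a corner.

Final position: (3,10)
Wall sequence: RLT

1. t=1 → R at (6,7); v=(-3,1)
2. t=2 → L at (0,9); v=(3,1)
3. t=1 → T at (3,10); v=(3,-1)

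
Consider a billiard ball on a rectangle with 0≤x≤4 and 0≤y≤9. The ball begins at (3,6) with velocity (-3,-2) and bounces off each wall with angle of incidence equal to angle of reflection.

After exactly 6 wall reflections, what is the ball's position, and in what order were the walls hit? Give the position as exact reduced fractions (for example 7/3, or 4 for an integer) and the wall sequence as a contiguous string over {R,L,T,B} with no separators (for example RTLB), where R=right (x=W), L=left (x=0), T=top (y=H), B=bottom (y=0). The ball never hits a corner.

Final position: (0,20/3)
Wall sequence: LRBLRL

1. t=1 → L at (0,4); v=(3,-2)
2. t=4/3 → R at (4,4/3); v=(-3,-2)
3. t=2/3 → B at (2,0); v=(-3,2)
4. t=2/3 → L at (0,4/3); v=(3,2)
5. t=4/3 → R at (4,4); v=(-3,2)
6. t=4/3 → L at (0,20/3); v=(3,2)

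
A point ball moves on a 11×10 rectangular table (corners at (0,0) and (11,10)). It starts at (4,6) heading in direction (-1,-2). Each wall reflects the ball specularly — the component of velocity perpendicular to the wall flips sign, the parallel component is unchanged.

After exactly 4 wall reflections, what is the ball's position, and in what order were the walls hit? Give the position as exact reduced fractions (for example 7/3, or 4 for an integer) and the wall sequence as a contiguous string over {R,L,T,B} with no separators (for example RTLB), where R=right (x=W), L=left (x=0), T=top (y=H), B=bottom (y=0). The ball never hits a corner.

Final position: (9,0)
Wall sequence: BLTB

1. t=3 → B at (1,0); v=(-1,2)
2. t=1 → L at (0,2); v=(1,2)
3. t=4 → T at (4,10); v=(1,-2)
4. t=5 → B at (9,0); v=(1,2)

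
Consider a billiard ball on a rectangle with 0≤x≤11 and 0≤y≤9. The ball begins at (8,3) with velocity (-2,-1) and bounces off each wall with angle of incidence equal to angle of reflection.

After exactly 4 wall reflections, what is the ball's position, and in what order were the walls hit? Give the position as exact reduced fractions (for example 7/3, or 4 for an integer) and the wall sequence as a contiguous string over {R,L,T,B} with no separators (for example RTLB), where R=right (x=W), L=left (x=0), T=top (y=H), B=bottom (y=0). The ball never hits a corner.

Final position: (6,9)
Wall sequence: BLRT

1. t=3 → B at (2,0); v=(-2,1)
2. t=1 → L at (0,1); v=(2,1)
3. t=11/2 → R at (11,13/2); v=(-2,1)
4. t=5/2 → T at (6,9); v=(-2,-1)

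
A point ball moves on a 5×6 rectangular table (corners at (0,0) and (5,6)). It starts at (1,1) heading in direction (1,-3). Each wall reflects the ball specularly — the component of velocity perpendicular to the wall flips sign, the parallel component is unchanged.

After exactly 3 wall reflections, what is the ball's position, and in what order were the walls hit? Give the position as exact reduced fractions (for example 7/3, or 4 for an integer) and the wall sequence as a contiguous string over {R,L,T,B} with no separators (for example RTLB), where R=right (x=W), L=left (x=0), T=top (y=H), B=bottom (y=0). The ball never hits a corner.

Final position: (5,1)
Wall sequence: BTR

1. t=1/3 → B at (4/3,0); v=(1,3)
2. t=2 → T at (10/3,6); v=(1,-3)
3. t=5/3 → R at (5,1); v=(-1,-3)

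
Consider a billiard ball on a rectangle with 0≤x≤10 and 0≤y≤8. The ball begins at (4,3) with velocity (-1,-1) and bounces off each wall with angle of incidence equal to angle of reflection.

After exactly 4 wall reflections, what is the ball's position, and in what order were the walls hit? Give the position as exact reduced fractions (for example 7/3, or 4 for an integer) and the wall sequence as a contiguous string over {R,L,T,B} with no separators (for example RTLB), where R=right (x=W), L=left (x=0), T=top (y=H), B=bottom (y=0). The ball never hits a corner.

Final position: (10,5)
Wall sequence: BLTR

1. t=3 → B at (1,0); v=(-1,1)
2. t=1 → L at (0,1); v=(1,1)
3. t=7 → T at (7,8); v=(1,-1)
4. t=3 → R at (10,5); v=(-1,-1)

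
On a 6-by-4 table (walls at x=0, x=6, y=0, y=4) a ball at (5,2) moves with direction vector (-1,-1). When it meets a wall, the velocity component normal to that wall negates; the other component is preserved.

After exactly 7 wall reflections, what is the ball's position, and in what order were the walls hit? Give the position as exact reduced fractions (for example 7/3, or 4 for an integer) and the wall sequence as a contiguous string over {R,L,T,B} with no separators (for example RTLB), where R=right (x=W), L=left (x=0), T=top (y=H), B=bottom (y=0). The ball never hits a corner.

Final position: (0,1)
Wall sequence: BLTBRTL

1. t=2 → B at (3,0); v=(-1,1)
2. t=3 → L at (0,3); v=(1,1)
3. t=1 → T at (1,4); v=(1,-1)
4. t=4 → B at (5,0); v=(1,1)
5. t=1 → R at (6,1); v=(-1,1)
6. t=3 → T at (3,4); v=(-1,-1)
7. t=3 → L at (0,1); v=(1,-1)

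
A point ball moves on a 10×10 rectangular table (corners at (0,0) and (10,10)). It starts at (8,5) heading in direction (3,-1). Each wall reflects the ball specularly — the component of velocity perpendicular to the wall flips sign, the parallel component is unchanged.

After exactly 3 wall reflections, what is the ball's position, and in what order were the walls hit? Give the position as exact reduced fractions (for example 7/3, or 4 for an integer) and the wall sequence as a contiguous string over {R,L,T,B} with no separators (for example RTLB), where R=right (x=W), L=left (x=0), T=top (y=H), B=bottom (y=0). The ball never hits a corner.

Final position: (3,0)
Wall sequence: RLB

1. t=2/3 → R at (10,13/3); v=(-3,-1)
2. t=10/3 → L at (0,1); v=(3,-1)
3. t=1 → B at (3,0); v=(3,1)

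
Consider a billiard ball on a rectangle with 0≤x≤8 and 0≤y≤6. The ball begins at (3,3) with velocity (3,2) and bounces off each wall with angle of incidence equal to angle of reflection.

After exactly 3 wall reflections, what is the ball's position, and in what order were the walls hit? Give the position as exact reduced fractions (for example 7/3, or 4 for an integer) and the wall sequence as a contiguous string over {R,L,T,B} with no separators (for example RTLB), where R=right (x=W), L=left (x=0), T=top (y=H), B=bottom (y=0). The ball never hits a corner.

1. t=3/2 → T at (15/2,6); v=(3,-2)
2. t=1/6 → R at (8,17/3); v=(-3,-2)
3. t=8/3 → L at (0,1/3); v=(3,-2)

Final position: (0,1/3)
Wall sequence: TRL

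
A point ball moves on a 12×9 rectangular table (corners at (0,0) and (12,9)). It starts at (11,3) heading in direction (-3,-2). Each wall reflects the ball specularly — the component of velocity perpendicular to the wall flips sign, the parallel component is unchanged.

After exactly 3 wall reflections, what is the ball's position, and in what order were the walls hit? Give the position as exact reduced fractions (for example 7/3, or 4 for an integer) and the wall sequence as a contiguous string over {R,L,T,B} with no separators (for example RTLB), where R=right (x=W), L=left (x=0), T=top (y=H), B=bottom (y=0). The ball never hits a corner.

Final position: (7,9)
Wall sequence: BLT

1. t=3/2 → B at (13/2,0); v=(-3,2)
2. t=13/6 → L at (0,13/3); v=(3,2)
3. t=7/3 → T at (7,9); v=(3,-2)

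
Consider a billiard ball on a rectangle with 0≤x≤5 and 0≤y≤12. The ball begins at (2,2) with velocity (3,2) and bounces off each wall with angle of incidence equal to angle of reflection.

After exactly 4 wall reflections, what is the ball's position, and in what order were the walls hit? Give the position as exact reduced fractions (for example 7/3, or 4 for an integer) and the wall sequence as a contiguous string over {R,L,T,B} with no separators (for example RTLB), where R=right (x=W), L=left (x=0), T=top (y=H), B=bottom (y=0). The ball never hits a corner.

Final position: (3,12)
Wall sequence: RLRT

1. t=1 → R at (5,4); v=(-3,2)
2. t=5/3 → L at (0,22/3); v=(3,2)
3. t=5/3 → R at (5,32/3); v=(-3,2)
4. t=2/3 → T at (3,12); v=(-3,-2)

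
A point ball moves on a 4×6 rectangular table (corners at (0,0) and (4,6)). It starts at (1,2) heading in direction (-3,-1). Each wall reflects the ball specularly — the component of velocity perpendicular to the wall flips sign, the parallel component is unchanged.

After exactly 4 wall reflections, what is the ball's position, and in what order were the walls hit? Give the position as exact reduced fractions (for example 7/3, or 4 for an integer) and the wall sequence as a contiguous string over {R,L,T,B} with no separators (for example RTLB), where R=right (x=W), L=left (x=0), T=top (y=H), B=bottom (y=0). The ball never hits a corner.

1. t=1/3 → L at (0,5/3); v=(3,-1)
2. t=4/3 → R at (4,1/3); v=(-3,-1)
3. t=1/3 → B at (3,0); v=(-3,1)
4. t=1 → L at (0,1); v=(3,1)

Final position: (0,1)
Wall sequence: LRBL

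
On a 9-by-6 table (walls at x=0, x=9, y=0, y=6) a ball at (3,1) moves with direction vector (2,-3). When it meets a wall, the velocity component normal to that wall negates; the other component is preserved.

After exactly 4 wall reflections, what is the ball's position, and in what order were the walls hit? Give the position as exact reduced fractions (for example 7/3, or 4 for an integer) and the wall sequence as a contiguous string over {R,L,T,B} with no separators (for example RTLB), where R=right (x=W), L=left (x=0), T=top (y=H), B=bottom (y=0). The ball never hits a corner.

Final position: (19/3,0)
Wall sequence: BTRB

1. t=1/3 → B at (11/3,0); v=(2,3)
2. t=2 → T at (23/3,6); v=(2,-3)
3. t=2/3 → R at (9,4); v=(-2,-3)
4. t=4/3 → B at (19/3,0); v=(-2,3)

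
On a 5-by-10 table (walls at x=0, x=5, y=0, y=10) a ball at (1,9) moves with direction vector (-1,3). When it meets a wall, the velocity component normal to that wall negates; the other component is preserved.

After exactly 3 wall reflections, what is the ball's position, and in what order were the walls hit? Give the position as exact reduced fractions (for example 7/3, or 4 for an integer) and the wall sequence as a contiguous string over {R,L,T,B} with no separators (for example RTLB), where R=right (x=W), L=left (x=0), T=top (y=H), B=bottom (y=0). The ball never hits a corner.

1. t=1/3 → T at (2/3,10); v=(-1,-3)
2. t=2/3 → L at (0,8); v=(1,-3)
3. t=8/3 → B at (8/3,0); v=(1,3)

Final position: (8/3,0)
Wall sequence: TLB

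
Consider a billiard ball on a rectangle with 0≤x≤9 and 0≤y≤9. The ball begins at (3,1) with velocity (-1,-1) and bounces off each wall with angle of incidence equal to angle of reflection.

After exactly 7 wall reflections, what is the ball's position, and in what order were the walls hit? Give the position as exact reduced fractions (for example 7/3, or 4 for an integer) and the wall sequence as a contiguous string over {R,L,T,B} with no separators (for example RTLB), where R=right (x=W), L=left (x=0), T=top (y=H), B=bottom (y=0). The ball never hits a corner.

Final position: (7,9)
Wall sequence: BLTRBLT

1. t=1 → B at (2,0); v=(-1,1)
2. t=2 → L at (0,2); v=(1,1)
3. t=7 → T at (7,9); v=(1,-1)
4. t=2 → R at (9,7); v=(-1,-1)
5. t=7 → B at (2,0); v=(-1,1)
6. t=2 → L at (0,2); v=(1,1)
7. t=7 → T at (7,9); v=(1,-1)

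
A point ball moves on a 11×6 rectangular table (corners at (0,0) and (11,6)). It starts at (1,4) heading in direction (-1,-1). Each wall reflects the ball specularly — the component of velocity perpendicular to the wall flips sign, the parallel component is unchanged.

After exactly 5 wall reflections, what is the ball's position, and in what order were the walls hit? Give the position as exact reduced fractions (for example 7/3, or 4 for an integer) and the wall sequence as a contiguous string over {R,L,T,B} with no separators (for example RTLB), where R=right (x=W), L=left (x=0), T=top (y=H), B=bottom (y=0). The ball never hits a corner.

1. t=1 → L at (0,3); v=(1,-1)
2. t=3 → B at (3,0); v=(1,1)
3. t=6 → T at (9,6); v=(1,-1)
4. t=2 → R at (11,4); v=(-1,-1)
5. t=4 → B at (7,0); v=(-1,1)

Final position: (7,0)
Wall sequence: LBTRB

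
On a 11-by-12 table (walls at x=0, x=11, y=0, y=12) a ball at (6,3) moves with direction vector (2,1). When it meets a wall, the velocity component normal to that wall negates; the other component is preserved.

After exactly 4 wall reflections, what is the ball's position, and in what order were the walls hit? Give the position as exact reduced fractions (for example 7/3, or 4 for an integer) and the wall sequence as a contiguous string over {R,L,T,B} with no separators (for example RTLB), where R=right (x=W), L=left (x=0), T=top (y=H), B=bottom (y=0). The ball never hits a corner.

Final position: (11,15/2)
Wall sequence: RLTR

1. t=5/2 → R at (11,11/2); v=(-2,1)
2. t=11/2 → L at (0,11); v=(2,1)
3. t=1 → T at (2,12); v=(2,-1)
4. t=9/2 → R at (11,15/2); v=(-2,-1)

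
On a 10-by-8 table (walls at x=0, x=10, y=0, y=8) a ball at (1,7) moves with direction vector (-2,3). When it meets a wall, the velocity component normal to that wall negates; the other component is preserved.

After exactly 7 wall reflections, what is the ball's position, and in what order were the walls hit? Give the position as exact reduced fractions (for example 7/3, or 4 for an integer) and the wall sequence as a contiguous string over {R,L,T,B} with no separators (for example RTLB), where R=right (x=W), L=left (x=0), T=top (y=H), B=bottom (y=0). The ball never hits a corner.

1. t=1/3 → T at (1/3,8); v=(-2,-3)
2. t=1/6 → L at (0,15/2); v=(2,-3)
3. t=5/2 → B at (5,0); v=(2,3)
4. t=5/2 → R at (10,15/2); v=(-2,3)
5. t=1/6 → T at (29/3,8); v=(-2,-3)
6. t=8/3 → B at (13/3,0); v=(-2,3)
7. t=13/6 → L at (0,13/2); v=(2,3)

Final position: (0,13/2)
Wall sequence: TLBRTBL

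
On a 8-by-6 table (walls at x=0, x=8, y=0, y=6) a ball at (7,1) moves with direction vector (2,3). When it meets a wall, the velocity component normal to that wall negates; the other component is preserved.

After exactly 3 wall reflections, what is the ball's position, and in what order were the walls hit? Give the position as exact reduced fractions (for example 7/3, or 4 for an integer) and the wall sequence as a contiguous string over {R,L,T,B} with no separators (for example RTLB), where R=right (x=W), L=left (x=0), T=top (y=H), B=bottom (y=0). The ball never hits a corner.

Final position: (5/3,0)
Wall sequence: RTB

1. t=1/2 → R at (8,5/2); v=(-2,3)
2. t=7/6 → T at (17/3,6); v=(-2,-3)
3. t=2 → B at (5/3,0); v=(-2,3)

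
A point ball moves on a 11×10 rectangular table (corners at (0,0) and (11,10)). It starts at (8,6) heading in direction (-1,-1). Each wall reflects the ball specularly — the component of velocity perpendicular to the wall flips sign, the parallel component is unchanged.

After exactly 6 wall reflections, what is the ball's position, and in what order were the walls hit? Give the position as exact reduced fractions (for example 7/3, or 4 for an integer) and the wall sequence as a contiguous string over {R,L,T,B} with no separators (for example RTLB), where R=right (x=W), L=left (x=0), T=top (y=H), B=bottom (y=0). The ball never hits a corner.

1. t=6 → B at (2,0); v=(-1,1)
2. t=2 → L at (0,2); v=(1,1)
3. t=8 → T at (8,10); v=(1,-1)
4. t=3 → R at (11,7); v=(-1,-1)
5. t=7 → B at (4,0); v=(-1,1)
6. t=4 → L at (0,4); v=(1,1)

Final position: (0,4)
Wall sequence: BLTRBL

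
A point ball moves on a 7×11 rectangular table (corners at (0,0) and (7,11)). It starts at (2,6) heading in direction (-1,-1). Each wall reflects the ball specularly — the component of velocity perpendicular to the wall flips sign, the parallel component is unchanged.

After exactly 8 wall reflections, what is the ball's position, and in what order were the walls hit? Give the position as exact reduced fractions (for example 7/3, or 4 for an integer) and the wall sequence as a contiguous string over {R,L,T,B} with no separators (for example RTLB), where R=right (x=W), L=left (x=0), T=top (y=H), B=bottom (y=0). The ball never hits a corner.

Final position: (0,2)
Wall sequence: LBRLTRBL

1. t=2 → L at (0,4); v=(1,-1)
2. t=4 → B at (4,0); v=(1,1)
3. t=3 → R at (7,3); v=(-1,1)
4. t=7 → L at (0,10); v=(1,1)
5. t=1 → T at (1,11); v=(1,-1)
6. t=6 → R at (7,5); v=(-1,-1)
7. t=5 → B at (2,0); v=(-1,1)
8. t=2 → L at (0,2); v=(1,1)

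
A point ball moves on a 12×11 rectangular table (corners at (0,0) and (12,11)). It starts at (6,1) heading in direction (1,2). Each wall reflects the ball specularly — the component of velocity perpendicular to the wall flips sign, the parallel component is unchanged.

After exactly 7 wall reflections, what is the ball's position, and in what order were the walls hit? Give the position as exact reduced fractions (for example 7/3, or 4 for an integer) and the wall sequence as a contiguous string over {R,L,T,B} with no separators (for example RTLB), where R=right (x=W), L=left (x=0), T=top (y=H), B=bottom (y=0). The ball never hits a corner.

1. t=5 → T at (11,11); v=(1,-2)
2. t=1 → R at (12,9); v=(-1,-2)
3. t=9/2 → B at (15/2,0); v=(-1,2)
4. t=11/2 → T at (2,11); v=(-1,-2)
5. t=2 → L at (0,7); v=(1,-2)
6. t=7/2 → B at (7/2,0); v=(1,2)
7. t=11/2 → T at (9,11); v=(1,-2)

Final position: (9,11)
Wall sequence: TRBTLBT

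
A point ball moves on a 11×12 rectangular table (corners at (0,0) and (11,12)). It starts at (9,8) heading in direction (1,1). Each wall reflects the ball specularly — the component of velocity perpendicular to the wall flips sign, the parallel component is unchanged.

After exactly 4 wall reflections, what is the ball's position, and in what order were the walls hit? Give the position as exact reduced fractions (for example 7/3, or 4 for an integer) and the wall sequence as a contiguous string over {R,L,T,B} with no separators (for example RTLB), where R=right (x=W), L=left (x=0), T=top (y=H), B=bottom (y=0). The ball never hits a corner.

Final position: (3,0)
Wall sequence: RTLB

1. t=2 → R at (11,10); v=(-1,1)
2. t=2 → T at (9,12); v=(-1,-1)
3. t=9 → L at (0,3); v=(1,-1)
4. t=3 → B at (3,0); v=(1,1)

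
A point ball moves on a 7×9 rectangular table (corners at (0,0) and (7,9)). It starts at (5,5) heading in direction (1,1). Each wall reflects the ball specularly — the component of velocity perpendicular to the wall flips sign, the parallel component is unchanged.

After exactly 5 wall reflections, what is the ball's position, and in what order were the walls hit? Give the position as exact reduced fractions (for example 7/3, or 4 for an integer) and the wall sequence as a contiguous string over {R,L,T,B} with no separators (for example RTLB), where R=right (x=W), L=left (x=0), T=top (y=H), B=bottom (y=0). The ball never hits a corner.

Final position: (7,3)
Wall sequence: RTLBR

1. t=2 → R at (7,7); v=(-1,1)
2. t=2 → T at (5,9); v=(-1,-1)
3. t=5 → L at (0,4); v=(1,-1)
4. t=4 → B at (4,0); v=(1,1)
5. t=3 → R at (7,3); v=(-1,1)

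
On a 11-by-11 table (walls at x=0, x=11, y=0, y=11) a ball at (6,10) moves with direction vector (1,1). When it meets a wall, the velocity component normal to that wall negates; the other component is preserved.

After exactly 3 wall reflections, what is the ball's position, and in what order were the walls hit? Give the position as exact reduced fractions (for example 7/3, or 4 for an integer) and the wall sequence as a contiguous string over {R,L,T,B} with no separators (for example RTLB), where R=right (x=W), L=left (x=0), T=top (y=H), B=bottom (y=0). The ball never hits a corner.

1. t=1 → T at (7,11); v=(1,-1)
2. t=4 → R at (11,7); v=(-1,-1)
3. t=7 → B at (4,0); v=(-1,1)

Final position: (4,0)
Wall sequence: TRB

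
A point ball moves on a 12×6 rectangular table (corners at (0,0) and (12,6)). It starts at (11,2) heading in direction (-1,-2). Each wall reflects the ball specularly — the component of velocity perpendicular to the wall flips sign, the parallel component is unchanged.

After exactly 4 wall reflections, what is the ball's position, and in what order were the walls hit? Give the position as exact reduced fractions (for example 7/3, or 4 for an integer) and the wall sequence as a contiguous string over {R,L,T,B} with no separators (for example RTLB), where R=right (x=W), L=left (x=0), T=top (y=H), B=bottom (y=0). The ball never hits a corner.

Final position: (1,6)
Wall sequence: BTBT

1. t=1 → B at (10,0); v=(-1,2)
2. t=3 → T at (7,6); v=(-1,-2)
3. t=3 → B at (4,0); v=(-1,2)
4. t=3 → T at (1,6); v=(-1,-2)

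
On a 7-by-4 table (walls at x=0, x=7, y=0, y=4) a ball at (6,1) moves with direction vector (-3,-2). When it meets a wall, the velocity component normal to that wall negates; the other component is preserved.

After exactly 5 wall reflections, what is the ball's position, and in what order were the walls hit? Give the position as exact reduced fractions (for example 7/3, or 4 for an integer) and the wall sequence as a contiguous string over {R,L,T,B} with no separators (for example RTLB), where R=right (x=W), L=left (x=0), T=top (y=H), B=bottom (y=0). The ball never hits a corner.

Final position: (13/2,0)
Wall sequence: BLTRB

1. t=1/2 → B at (9/2,0); v=(-3,2)
2. t=3/2 → L at (0,3); v=(3,2)
3. t=1/2 → T at (3/2,4); v=(3,-2)
4. t=11/6 → R at (7,1/3); v=(-3,-2)
5. t=1/6 → B at (13/2,0); v=(-3,2)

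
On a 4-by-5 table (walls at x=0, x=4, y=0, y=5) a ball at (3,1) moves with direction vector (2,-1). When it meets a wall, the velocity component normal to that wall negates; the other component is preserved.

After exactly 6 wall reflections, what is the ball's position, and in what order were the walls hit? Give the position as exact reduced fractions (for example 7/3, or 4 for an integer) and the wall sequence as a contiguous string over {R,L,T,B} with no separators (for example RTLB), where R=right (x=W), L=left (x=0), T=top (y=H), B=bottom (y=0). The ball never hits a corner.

Final position: (0,9/2)
Wall sequence: RBLRTL

1. t=1/2 → R at (4,1/2); v=(-2,-1)
2. t=1/2 → B at (3,0); v=(-2,1)
3. t=3/2 → L at (0,3/2); v=(2,1)
4. t=2 → R at (4,7/2); v=(-2,1)
5. t=3/2 → T at (1,5); v=(-2,-1)
6. t=1/2 → L at (0,9/2); v=(2,-1)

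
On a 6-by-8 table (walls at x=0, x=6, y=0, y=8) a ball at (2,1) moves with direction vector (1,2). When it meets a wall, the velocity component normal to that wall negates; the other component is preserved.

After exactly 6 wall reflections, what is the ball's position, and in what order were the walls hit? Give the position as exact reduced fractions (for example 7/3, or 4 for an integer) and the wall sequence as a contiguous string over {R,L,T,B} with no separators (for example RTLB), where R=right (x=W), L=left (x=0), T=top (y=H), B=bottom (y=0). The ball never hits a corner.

Final position: (11/2,0)
Wall sequence: TRBLTB

1. t=7/2 → T at (11/2,8); v=(1,-2)
2. t=1/2 → R at (6,7); v=(-1,-2)
3. t=7/2 → B at (5/2,0); v=(-1,2)
4. t=5/2 → L at (0,5); v=(1,2)
5. t=3/2 → T at (3/2,8); v=(1,-2)
6. t=4 → B at (11/2,0); v=(1,2)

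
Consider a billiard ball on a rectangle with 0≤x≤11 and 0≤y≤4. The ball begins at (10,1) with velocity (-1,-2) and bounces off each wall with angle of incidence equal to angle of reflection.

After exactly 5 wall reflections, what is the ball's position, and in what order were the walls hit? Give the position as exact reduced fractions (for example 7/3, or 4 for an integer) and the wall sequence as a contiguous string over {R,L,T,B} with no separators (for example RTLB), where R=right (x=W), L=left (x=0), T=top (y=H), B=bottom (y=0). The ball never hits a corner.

1. t=1/2 → B at (19/2,0); v=(-1,2)
2. t=2 → T at (15/2,4); v=(-1,-2)
3. t=2 → B at (11/2,0); v=(-1,2)
4. t=2 → T at (7/2,4); v=(-1,-2)
5. t=2 → B at (3/2,0); v=(-1,2)

Final position: (3/2,0)
Wall sequence: BTBTB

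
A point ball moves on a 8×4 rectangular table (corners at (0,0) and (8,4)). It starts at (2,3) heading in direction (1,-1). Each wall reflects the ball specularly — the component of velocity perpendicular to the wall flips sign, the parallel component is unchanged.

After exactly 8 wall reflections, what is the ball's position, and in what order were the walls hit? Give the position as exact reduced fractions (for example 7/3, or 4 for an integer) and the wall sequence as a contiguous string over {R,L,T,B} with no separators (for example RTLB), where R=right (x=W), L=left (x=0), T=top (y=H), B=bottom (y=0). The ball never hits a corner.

1. t=3 → B at (5,0); v=(1,1)
2. t=3 → R at (8,3); v=(-1,1)
3. t=1 → T at (7,4); v=(-1,-1)
4. t=4 → B at (3,0); v=(-1,1)
5. t=3 → L at (0,3); v=(1,1)
6. t=1 → T at (1,4); v=(1,-1)
7. t=4 → B at (5,0); v=(1,1)
8. t=3 → R at (8,3); v=(-1,1)

Final position: (8,3)
Wall sequence: BRTBLTBR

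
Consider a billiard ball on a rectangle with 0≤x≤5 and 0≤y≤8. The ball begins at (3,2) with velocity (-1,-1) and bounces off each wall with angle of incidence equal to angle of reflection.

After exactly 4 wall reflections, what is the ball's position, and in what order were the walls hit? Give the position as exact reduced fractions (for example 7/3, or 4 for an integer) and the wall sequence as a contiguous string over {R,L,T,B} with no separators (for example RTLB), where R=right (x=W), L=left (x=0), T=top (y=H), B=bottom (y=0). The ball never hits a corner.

Final position: (3,8)
Wall sequence: BLRT

1. t=2 → B at (1,0); v=(-1,1)
2. t=1 → L at (0,1); v=(1,1)
3. t=5 → R at (5,6); v=(-1,1)
4. t=2 → T at (3,8); v=(-1,-1)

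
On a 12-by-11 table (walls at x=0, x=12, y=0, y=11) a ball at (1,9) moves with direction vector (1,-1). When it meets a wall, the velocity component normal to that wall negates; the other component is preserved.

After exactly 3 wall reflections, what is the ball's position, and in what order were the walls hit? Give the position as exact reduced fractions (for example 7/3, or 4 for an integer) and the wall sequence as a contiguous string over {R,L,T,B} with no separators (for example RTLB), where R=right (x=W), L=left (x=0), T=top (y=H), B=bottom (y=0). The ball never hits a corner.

Final position: (3,11)
Wall sequence: BRT

1. t=9 → B at (10,0); v=(1,1)
2. t=2 → R at (12,2); v=(-1,1)
3. t=9 → T at (3,11); v=(-1,-1)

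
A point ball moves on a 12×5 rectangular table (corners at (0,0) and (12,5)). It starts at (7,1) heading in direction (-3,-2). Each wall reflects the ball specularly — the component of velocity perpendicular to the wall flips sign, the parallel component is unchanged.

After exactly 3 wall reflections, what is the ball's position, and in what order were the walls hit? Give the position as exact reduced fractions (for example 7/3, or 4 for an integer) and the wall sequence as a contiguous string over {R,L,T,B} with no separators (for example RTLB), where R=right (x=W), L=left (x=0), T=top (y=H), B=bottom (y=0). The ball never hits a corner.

1. t=1/2 → B at (11/2,0); v=(-3,2)
2. t=11/6 → L at (0,11/3); v=(3,2)
3. t=2/3 → T at (2,5); v=(3,-2)

Final position: (2,5)
Wall sequence: BLT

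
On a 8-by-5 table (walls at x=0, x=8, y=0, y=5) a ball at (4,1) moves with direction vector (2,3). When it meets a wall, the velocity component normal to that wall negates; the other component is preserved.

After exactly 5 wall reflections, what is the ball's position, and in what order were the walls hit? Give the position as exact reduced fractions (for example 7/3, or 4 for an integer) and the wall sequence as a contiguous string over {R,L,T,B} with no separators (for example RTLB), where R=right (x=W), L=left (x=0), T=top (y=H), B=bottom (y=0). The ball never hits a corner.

1. t=4/3 → T at (20/3,5); v=(2,-3)
2. t=2/3 → R at (8,3); v=(-2,-3)
3. t=1 → B at (6,0); v=(-2,3)
4. t=5/3 → T at (8/3,5); v=(-2,-3)
5. t=4/3 → L at (0,1); v=(2,-3)

Final position: (0,1)
Wall sequence: TRBTL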